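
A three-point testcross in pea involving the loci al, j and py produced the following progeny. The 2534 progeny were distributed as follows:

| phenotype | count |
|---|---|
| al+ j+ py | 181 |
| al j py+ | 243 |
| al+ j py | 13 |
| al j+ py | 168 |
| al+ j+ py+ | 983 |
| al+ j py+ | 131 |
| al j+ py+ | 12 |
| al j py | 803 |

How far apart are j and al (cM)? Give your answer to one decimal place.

The two most frequent reciprocal classes, al j py and al+ j+ py+, are the parental types, so the F1 was al j py / al+ j+ py+.
The two rarest classes, al+ j py and al j+ py+, are the double crossovers. Comparing them with the parentals, only the al allele has switched, so al is the middle locus and the order is j – al – py.
Crossovers in the j–al interval produce the single-crossover classes al j+ py and al+ j py+ (168 + 131 = 299) plus the double crossovers (25).
RF(j–al) = (299 + 25) / 2534 = 324/2534 = 0.1279 → 12.8 cM.

12.8 cM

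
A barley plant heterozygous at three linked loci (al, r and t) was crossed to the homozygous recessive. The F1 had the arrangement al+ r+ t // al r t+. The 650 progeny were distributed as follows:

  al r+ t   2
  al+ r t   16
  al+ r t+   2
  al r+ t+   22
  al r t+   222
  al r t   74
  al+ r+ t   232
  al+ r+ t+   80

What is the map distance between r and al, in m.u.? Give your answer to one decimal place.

6.5 m.u.

The two rarest classes, al r+ t and al+ r t+, are the double crossovers. Comparing them with the parentals, only the al allele has switched, so al is the middle locus and the order is r – al – t.
Crossovers in the r–al interval produce the single-crossover classes al+ r t and al r+ t+ (16 + 22 = 38) plus the double crossovers (4).
RF(r–al) = (38 + 4) / 650 = 42/650 = 0.0646 → 6.5 m.u.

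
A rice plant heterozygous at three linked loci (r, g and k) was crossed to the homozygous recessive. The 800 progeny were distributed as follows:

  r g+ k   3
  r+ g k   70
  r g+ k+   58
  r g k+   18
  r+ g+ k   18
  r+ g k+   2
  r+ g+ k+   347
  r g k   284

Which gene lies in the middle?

g

The two most frequent reciprocal classes, r+ g+ k+ and r g k, are the parental types, so the F1 was r+ g+ k+ / r g k.
The two rarest classes, r+ g k+ and r g+ k, are the double crossovers. Comparing them with the parentals, only the g allele has switched, so g is the middle locus and the order is k – g – r.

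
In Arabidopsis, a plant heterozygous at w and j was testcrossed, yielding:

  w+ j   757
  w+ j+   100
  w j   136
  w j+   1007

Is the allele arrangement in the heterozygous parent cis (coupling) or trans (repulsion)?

The two most frequent classes are w+ j (757) and w j+ (1007); these are the parental (non-recombinant) types.
So the F1 carried w+ j on one chromosome and w j+ on the other — the recessive alleles are on opposite chromosomes (trans / repulsion).

trans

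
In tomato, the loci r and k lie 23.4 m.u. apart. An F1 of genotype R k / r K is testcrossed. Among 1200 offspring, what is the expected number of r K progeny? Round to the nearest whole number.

460

A map distance of 23.4 m.u. corresponds to a recombination frequency of 0.234.
The F1 is R k / r K, so r K is a parental gamete class with expected frequency (1 − r)/2 = 0.766/2 = 0.3830.
Expected number = 0.3830 × 1200 = 459.60 ≈ 460.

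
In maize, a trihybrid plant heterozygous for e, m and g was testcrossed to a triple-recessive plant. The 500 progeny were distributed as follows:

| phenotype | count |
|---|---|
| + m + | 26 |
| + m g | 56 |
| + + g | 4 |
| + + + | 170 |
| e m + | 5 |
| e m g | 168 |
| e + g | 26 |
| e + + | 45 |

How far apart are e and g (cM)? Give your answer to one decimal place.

The two most frequent reciprocal classes, + + + and e m g, are the parental types, so the F1 was + + + / e m g.
The two rarest classes, + + g and e m +, are the double crossovers. Comparing them with the parentals, only the g allele has switched, so g is the middle locus and the order is m – g – e.
Crossovers in the g–e interval produce the single-crossover classes e + + and + m g (45 + 56 = 101) plus the double crossovers (9).
RF(g–e) = (101 + 9) / 500 = 110/500 = 0.2200 → 22.0 cM.

22.0 cM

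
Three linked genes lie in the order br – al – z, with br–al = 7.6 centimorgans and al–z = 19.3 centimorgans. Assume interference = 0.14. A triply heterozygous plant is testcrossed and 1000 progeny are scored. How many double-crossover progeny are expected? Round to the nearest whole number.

13

Map distances give recombination frequencies of 0.076 and 0.193 for the two intervals.
With interference 0.14 (so coincidence = 0.86), expected double-crossover frequency = 0.076 × 0.193 × 0.86 = 0.01261.
Expected number = 0.01261 × 1000 = 12.61 ≈ 13.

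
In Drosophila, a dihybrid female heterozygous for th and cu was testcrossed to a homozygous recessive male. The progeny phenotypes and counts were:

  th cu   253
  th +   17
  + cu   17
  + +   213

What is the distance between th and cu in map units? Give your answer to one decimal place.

The two most frequent classes, + + (213) and th cu (253), are the parental types, so the F1 was + + / th cu.
The recombinant classes are + cu and th +: 17 + 17 = 34.
Recombination frequency = 34/500 = 0.0680 ≈ 6.8%, i.e. 6.8 map units.

6.8 map units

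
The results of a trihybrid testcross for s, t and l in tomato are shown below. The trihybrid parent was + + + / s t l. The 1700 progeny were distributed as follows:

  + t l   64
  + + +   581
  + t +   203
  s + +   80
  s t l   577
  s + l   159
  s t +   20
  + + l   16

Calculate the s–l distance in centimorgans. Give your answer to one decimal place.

The two rarest classes, + + l and s t +, are the double crossovers. Comparing them with the parentals, only the l allele has switched, so l is the middle locus and the order is t – l – s.
Crossovers in the l–s interval produce the single-crossover classes s + + and + t l (80 + 64 = 144) plus the double crossovers (36).
RF(l–s) = (144 + 36) / 1700 = 180/1700 = 0.1059 → 10.6 centimorgans.

10.6 centimorgans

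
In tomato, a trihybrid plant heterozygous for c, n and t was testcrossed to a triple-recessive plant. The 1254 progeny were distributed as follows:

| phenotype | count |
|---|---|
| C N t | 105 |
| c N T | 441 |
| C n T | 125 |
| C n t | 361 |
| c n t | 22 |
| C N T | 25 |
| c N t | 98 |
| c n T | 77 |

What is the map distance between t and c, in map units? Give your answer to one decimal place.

The two most frequent reciprocal classes, C n t and c N T, are the parental types, so the F1 was C n t / c N T.
The two rarest classes, c n t and C N T, are the double crossovers. Comparing them with the parentals, only the c allele has switched, so c is the middle locus and the order is n – c – t.
Crossovers in the c–t interval produce the single-crossover classes C n T and c N t (125 + 98 = 223) plus the double crossovers (47).
RF(c–t) = (223 + 47) / 1254 = 270/1254 = 0.2153 → 21.5 map units.

21.5 map units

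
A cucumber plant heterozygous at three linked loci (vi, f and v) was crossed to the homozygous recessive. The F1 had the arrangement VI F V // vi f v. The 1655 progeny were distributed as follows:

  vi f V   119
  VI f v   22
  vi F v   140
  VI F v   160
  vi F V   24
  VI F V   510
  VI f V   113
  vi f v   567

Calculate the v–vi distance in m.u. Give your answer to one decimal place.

19.6 m.u.

The two rarest classes, vi F V and VI f v, are the double crossovers. Comparing them with the parentals, only the vi allele has switched, so vi is the middle locus and the order is v – vi – f.
Crossovers in the v–vi interval produce the single-crossover classes VI F v and vi f V (160 + 119 = 279) plus the double crossovers (46).
RF(v–vi) = (279 + 46) / 1655 = 325/1655 = 0.1964 → 19.6 m.u.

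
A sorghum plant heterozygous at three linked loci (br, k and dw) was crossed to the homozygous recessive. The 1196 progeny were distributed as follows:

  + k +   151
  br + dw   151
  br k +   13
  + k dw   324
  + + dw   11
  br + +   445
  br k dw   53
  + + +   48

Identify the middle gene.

The two most frequent reciprocal classes, + k dw and br + +, are the parental types, so the F1 was + k dw / br + +.
The two rarest classes, + + dw and br k +, are the double crossovers. Comparing them with the parentals, only the k allele has switched, so k is the middle locus and the order is br – k – dw.

k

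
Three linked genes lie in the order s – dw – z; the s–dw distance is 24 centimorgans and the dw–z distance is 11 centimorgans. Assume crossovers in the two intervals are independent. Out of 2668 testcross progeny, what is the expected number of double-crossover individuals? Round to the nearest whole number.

Map distances give recombination frequencies of 0.240 and 0.110 for the two intervals.
With no interference, expected double-crossover frequency = 0.240 × 0.110 = 0.02640.
Expected number = 0.02640 × 2668 = 70.44 ≈ 70.

70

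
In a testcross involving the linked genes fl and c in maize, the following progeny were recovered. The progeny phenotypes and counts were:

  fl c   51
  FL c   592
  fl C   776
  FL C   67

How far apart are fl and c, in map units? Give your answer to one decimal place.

The two most frequent classes, FL c (592) and fl C (776), are the parental types, so the F1 was FL c / fl C.
The recombinant classes are FL C and fl c: 67 + 51 = 118.
Recombination frequency = 118/1486 = 0.0794 ≈ 7.9%, i.e. 7.9 map units.

7.9 map units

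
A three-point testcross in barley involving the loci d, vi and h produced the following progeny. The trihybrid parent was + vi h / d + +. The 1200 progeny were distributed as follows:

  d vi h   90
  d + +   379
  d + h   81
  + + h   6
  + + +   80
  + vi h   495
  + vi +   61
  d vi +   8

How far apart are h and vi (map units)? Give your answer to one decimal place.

The two rarest classes, + + h and d vi +, are the double crossovers. Comparing them with the parentals, only the vi allele has switched, so vi is the middle locus and the order is d – vi – h.
Crossovers in the vi–h interval produce the single-crossover classes + vi + and d + h (61 + 81 = 142) plus the double crossovers (14).
RF(vi–h) = (142 + 14) / 1200 = 156/1200 = 0.1300 → 13.0 map units.

13.0 map units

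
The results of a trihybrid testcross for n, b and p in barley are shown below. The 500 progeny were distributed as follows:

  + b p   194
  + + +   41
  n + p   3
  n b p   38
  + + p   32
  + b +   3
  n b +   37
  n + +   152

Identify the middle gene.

p

The two most frequent reciprocal classes, + b p and n + +, are the parental types, so the F1 was + b p / n + +.
The two rarest classes, + b + and n + p, are the double crossovers. Comparing them with the parentals, only the p allele has switched, so p is the middle locus and the order is b – p – n.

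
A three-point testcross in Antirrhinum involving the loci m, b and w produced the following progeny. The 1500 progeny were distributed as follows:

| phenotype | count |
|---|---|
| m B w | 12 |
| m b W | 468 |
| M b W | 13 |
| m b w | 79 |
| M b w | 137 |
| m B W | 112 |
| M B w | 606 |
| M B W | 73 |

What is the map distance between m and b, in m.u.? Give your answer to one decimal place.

18.3 m.u.

The two most frequent reciprocal classes, M B w and m b W, are the parental types, so the F1 was M B w / m b W.
The two rarest classes, m B w and M b W, are the double crossovers. Comparing them with the parentals, only the m allele has switched, so m is the middle locus and the order is b – m – w.
Crossovers in the b–m interval produce the single-crossover classes M b w and m B W (137 + 112 = 249) plus the double crossovers (25).
RF(b–m) = (249 + 25) / 1500 = 274/1500 = 0.1827 → 18.3 m.u.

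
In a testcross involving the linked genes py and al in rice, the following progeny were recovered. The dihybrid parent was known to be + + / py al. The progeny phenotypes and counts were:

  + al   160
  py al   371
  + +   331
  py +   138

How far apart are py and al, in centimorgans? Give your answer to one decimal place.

29.8 centimorgans

The recombinant classes are + al and py +: 160 + 138 = 298.
Recombination frequency = 298/1000 = 0.2980 ≈ 29.8%, i.e. 29.8 centimorgans.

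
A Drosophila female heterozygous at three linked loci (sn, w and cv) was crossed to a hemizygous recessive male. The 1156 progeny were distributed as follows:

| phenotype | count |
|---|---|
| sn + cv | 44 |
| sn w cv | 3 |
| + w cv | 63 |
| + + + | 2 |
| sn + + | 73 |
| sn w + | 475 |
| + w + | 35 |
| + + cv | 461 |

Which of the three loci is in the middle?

cv

The two most frequent reciprocal classes, + + cv and sn w +, are the parental types, so the F1 was + + cv / sn w +.
The two rarest classes, + + + and sn w cv, are the double crossovers. Comparing them with the parentals, only the cv allele has switched, so cv is the middle locus and the order is w – cv – sn.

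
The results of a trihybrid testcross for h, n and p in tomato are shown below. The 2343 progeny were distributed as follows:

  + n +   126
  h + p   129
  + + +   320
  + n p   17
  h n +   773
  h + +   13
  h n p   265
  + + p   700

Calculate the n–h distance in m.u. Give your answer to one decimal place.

The two most frequent reciprocal classes, + + p and h n +, are the parental types, so the F1 was + + p / h n +.
The two rarest classes, + n p and h + +, are the double crossovers. Comparing them with the parentals, only the n allele has switched, so n is the middle locus and the order is p – n – h.
Crossovers in the n–h interval produce the single-crossover classes h + p and + n + (129 + 126 = 255) plus the double crossovers (30).
RF(n–h) = (255 + 30) / 2343 = 285/2343 = 0.1216 → 12.2 m.u.

12.2 m.u.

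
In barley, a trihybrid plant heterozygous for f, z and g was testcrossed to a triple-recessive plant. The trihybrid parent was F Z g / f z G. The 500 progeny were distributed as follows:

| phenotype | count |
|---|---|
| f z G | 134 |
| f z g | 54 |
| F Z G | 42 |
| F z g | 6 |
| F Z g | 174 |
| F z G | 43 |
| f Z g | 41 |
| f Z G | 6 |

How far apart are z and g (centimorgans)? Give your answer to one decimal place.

21.6 centimorgans

The two rarest classes, F z g and f Z G, are the double crossovers. Comparing them with the parentals, only the z allele has switched, so z is the middle locus and the order is f – z – g.
Crossovers in the z–g interval produce the single-crossover classes F Z G and f z g (42 + 54 = 96) plus the double crossovers (12).
RF(z–g) = (96 + 12) / 500 = 108/500 = 0.2160 → 21.6 centimorgans.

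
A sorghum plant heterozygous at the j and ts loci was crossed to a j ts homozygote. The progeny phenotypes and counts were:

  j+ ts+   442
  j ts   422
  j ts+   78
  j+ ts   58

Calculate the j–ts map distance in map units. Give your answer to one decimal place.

13.6 map units

The two most frequent classes, j+ ts+ (442) and j ts (422), are the parental types, so the F1 was j+ ts+ / j ts.
The recombinant classes are j+ ts and j ts+: 58 + 78 = 136.
Recombination frequency = 136/1000 = 0.1360 ≈ 13.6%, i.e. 13.6 map units.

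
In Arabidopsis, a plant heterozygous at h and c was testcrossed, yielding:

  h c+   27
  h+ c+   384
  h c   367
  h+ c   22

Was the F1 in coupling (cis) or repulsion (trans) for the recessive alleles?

cis

The two most frequent classes are h+ c+ (384) and h c (367); these are the parental (non-recombinant) types.
So the F1 carried h+ c+ on one chromosome and h c on the other — the recessive alleles are on the same chromosome (cis / coupling).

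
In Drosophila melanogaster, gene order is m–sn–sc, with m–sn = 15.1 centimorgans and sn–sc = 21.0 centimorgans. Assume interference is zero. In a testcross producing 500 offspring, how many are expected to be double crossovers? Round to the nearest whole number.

16

Map distances give recombination frequencies of 0.151 and 0.210 for the two intervals.
With no interference, expected double-crossover frequency = 0.151 × 0.210 = 0.03171.
Expected number = 0.03171 × 500 = 15.85 ≈ 16.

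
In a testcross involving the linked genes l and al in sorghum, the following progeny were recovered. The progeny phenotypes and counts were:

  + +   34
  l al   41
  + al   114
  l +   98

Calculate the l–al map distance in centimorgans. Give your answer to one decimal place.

26.1 centimorgans

The two most frequent classes, + al (114) and l + (98), are the parental types, so the F1 was + al / l +.
The recombinant classes are + + and l al: 34 + 41 = 75.
Recombination frequency = 75/287 = 0.2613 ≈ 26.1%, i.e. 26.1 centimorgans.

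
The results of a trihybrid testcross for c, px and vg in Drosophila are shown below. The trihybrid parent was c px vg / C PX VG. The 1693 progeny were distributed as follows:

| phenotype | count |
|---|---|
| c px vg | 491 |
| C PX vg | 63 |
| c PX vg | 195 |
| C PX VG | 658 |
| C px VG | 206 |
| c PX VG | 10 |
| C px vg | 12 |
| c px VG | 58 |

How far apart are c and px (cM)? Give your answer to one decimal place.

The two rarest classes, C px vg and c PX VG, are the double crossovers. Comparing them with the parentals, only the c allele has switched, so c is the middle locus and the order is vg – c – px.
Crossovers in the c–px interval produce the single-crossover classes c PX vg and C px VG (195 + 206 = 401) plus the double crossovers (22).
RF(c–px) = (401 + 22) / 1693 = 423/1693 = 0.2499 → 25.0 cM.

25.0 cM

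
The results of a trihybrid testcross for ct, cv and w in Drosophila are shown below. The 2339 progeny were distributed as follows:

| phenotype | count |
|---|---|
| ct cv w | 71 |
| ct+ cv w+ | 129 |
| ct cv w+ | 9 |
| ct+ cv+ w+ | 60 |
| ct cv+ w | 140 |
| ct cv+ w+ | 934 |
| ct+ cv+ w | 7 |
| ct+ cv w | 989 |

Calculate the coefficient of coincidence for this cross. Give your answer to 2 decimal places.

The two most frequent reciprocal classes, ct+ cv w and ct cv+ w+, are the parental types, so the F1 was ct+ cv w / ct cv+ w+.
The two rarest classes, ct+ cv+ w and ct cv w+, are the double crossovers. Comparing them with the parentals, only the cv allele has switched, so cv is the middle locus and the order is ct – cv – w.
ct–cv: (131 + 16)/2339 = 0.0628; cv–w: (269 + 16)/2339 = 0.1218.
Expected DCO frequency = 0.0628 × 0.1218 ≈ 0.00765; observed = 16/2339 ≈ 0.00684.
Coefficient of coincidence = 0.00684/0.00765 ≈ 0.89.

0.89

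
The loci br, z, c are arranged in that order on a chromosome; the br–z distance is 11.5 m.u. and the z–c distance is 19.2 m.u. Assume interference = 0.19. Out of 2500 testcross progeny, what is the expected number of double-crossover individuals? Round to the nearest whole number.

Map distances give recombination frequencies of 0.115 and 0.192 for the two intervals.
With interference 0.19 (so coincidence = 0.81), expected double-crossover frequency = 0.115 × 0.192 × 0.81 = 0.01788.
Expected number = 0.01788 × 2500 = 44.71 ≈ 45.

45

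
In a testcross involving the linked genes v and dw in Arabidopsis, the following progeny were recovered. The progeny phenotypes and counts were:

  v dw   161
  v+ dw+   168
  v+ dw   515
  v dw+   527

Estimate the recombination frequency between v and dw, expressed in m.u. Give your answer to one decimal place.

The two most frequent classes, v+ dw (515) and v dw+ (527), are the parental types, so the F1 was v+ dw / v dw+.
The recombinant classes are v+ dw+ and v dw: 168 + 161 = 329.
Recombination frequency = 329/1371 = 0.2400 ≈ 24.0%, i.e. 24.0 m.u.

24.0 m.u.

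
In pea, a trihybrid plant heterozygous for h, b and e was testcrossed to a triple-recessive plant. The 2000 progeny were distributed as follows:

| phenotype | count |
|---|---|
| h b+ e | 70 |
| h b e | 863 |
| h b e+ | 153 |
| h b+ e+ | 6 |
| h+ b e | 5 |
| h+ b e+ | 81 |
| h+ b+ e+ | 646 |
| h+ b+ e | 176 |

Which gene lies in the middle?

h

The two most frequent reciprocal classes, h b e and h+ b+ e+, are the parental types, so the F1 was h b e / h+ b+ e+.
The two rarest classes, h+ b e and h b+ e+, are the double crossovers. Comparing them with the parentals, only the h allele has switched, so h is the middle locus and the order is b – h – e.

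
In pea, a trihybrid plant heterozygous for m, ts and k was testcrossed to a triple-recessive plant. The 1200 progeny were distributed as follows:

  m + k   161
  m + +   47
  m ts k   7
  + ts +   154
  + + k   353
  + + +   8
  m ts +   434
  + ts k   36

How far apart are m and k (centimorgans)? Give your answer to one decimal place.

The two most frequent reciprocal classes, + + k and m ts +, are the parental types, so the F1 was + + k / m ts +.
The two rarest classes, + + + and m ts k, are the double crossovers. Comparing them with the parentals, only the k allele has switched, so k is the middle locus and the order is ts – k – m.
Crossovers in the k–m interval produce the single-crossover classes m + k and + ts + (161 + 154 = 315) plus the double crossovers (15).
RF(k–m) = (315 + 15) / 1200 = 330/1200 = 0.2750 → 27.5 centimorgans.

27.5 centimorgans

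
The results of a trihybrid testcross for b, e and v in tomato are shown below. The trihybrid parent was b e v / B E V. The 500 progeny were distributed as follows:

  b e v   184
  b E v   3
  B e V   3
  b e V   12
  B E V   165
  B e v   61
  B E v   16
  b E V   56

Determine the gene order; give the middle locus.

e

The two rarest classes, b E v and B e V, are the double crossovers. Comparing them with the parentals, only the e allele has switched, so e is the middle locus and the order is v – e – b.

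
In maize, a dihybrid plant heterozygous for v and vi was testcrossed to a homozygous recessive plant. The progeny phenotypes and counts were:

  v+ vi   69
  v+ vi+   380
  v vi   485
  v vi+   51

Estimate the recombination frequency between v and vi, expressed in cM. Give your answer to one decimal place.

The two most frequent classes, v+ vi+ (380) and v vi (485), are the parental types, so the F1 was v+ vi+ / v vi.
The recombinant classes are v+ vi and v vi+: 69 + 51 = 120.
Recombination frequency = 120/985 = 0.1218 ≈ 12.2%, i.e. 12.2 cM.

12.2 cM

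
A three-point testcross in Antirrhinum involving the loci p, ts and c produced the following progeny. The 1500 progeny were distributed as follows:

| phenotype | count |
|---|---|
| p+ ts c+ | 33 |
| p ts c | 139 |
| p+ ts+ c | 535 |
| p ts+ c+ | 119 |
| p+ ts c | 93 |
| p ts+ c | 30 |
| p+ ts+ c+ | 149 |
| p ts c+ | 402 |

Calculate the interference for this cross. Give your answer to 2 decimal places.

0.02

The two most frequent reciprocal classes, p ts c+ and p+ ts+ c, are the parental types, so the F1 was p ts c+ / p+ ts+ c.
The two rarest classes, p+ ts c+ and p ts+ c, are the double crossovers. Comparing them with the parentals, only the p allele has switched, so p is the middle locus and the order is ts – p – c.
ts–p: (212 + 63)/1500 = 0.1833; p–c: (288 + 63)/1500 = 0.2340.
Expected DCO frequency = 0.1833 × 0.2340 ≈ 0.04289; observed = 63/1500 ≈ 0.04200.
Coefficient of coincidence = 0.04200/0.04289 ≈ 0.98; interference = 1 − 0.98 = 0.02.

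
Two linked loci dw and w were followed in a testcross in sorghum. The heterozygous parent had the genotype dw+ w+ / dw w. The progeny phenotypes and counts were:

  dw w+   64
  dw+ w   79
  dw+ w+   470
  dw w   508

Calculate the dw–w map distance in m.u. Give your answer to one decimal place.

12.8 m.u.

The recombinant classes are dw+ w and dw w+: 79 + 64 = 143.
Recombination frequency = 143/1121 = 0.1276 ≈ 12.8%, i.e. 12.8 m.u.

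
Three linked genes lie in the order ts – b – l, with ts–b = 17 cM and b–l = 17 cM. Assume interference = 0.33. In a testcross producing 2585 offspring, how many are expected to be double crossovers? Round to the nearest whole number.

Map distances give recombination frequencies of 0.170 and 0.170 for the two intervals.
With interference 0.33 (so coincidence = 0.67), expected double-crossover frequency = 0.170 × 0.170 × 0.67 = 0.01936.
Expected number = 0.01936 × 2585 = 50.05 ≈ 50.

50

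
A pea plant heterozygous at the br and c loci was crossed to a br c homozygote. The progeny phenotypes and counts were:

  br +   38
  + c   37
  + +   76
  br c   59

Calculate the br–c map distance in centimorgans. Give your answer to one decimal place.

35.7 centimorgans

The two most frequent classes, + + (76) and br c (59), are the parental types, so the F1 was + + / br c.
The recombinant classes are + c and br +: 37 + 38 = 75.
Recombination frequency = 75/210 = 0.3571 ≈ 35.7%, i.e. 35.7 centimorgans.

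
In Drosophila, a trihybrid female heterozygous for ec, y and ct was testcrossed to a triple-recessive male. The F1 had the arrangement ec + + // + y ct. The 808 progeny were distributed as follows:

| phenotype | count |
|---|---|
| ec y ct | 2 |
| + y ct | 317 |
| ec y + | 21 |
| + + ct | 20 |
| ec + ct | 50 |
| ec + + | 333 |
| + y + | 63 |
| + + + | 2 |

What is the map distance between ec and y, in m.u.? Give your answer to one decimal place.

The two rarest classes, + + + and ec y ct, are the double crossovers. Comparing them with the parentals, only the ec allele has switched, so ec is the middle locus and the order is ct – ec – y.
Crossovers in the ec–y interval produce the single-crossover classes ec y + and + + ct (21 + 20 = 41) plus the double crossovers (4).
RF(ec–y) = (41 + 4) / 808 = 45/808 = 0.0557 → 5.6 m.u.

5.6 m.u.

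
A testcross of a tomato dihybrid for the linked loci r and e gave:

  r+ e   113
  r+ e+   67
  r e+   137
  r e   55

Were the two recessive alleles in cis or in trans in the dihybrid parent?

trans

The two most frequent classes are r+ e (113) and r e+ (137); these are the parental (non-recombinant) types.
So the F1 carried r+ e on one chromosome and r e+ on the other — the recessive alleles are on opposite chromosomes (trans / repulsion).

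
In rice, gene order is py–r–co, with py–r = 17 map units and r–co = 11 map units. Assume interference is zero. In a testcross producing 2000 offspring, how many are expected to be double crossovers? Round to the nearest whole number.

37

Map distances give recombination frequencies of 0.170 and 0.110 for the two intervals.
With no interference, expected double-crossover frequency = 0.170 × 0.110 = 0.01870.
Expected number = 0.01870 × 2000 = 37.40 ≈ 37.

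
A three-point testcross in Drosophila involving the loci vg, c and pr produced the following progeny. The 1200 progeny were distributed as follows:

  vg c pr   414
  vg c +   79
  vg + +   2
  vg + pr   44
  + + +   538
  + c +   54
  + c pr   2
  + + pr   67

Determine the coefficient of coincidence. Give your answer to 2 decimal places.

0.31

The two most frequent reciprocal classes, vg c pr and + + +, are the parental types, so the F1 was vg c pr / + + +.
The two rarest classes, + c pr and vg + +, are the double crossovers. Comparing them with the parentals, only the vg allele has switched, so vg is the middle locus and the order is c – vg – pr.
c–vg: (98 + 4)/1200 = 0.0850; vg–pr: (146 + 4)/1200 = 0.1250.
Expected DCO frequency = 0.0850 × 0.1250 ≈ 0.01063; observed = 4/1200 ≈ 0.00333.
Coefficient of coincidence = 0.00333/0.01063 ≈ 0.31.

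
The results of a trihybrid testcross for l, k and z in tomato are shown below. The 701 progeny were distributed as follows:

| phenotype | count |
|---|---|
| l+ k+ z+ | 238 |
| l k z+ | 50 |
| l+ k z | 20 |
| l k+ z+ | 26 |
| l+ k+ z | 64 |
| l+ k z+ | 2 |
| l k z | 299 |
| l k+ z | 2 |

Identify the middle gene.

The two most frequent reciprocal classes, l k z and l+ k+ z+, are the parental types, so the F1 was l k z / l+ k+ z+.
The two rarest classes, l k+ z and l+ k z+, are the double crossovers. Comparing them with the parentals, only the k allele has switched, so k is the middle locus and the order is l – k – z.

k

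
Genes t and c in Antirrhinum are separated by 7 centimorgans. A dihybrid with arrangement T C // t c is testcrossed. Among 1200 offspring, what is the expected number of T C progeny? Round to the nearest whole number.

558

A map distance of 7 centimorgans corresponds to a recombination frequency of 0.070.
The F1 is T C / t c, so T C is a parental gamete class with expected frequency (1 − r)/2 = 0.930/2 = 0.4650.
Expected number = 0.4650 × 1200 = 558.00 ≈ 558.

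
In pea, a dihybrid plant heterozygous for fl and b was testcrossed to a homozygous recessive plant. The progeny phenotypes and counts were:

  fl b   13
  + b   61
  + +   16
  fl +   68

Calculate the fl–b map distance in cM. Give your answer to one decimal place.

The two most frequent classes, + b (61) and fl + (68), are the parental types, so the F1 was + b / fl +.
The recombinant classes are + + and fl b: 16 + 13 = 29.
Recombination frequency = 29/158 = 0.1835 ≈ 18.4%, i.e. 18.4 cM.

18.4 cM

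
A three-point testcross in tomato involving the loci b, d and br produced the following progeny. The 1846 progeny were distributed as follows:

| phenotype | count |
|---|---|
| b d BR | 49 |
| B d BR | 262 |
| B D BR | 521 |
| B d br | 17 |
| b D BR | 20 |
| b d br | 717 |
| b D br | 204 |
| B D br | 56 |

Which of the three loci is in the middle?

The two most frequent reciprocal classes, b d br and B D BR, are the parental types, so the F1 was b d br / B D BR.
The two rarest classes, B d br and b D BR, are the double crossovers. Comparing them with the parentals, only the b allele has switched, so b is the middle locus and the order is br – b – d.

b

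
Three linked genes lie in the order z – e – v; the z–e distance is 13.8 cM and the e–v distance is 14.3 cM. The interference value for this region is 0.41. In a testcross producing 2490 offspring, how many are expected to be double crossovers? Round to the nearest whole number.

Map distances give recombination frequencies of 0.138 and 0.143 for the two intervals.
With interference 0.41 (so coincidence = 0.59), expected double-crossover frequency = 0.138 × 0.143 × 0.59 = 0.01164.
Expected number = 0.01164 × 2490 = 28.99 ≈ 29.

29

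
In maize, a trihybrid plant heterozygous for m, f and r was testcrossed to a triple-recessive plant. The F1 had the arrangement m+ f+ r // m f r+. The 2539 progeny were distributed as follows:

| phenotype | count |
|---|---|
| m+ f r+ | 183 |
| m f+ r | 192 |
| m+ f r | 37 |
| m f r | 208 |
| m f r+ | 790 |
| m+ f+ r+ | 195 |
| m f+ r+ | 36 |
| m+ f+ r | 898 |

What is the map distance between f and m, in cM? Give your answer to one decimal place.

The two rarest classes, m+ f r and m f+ r+, are the double crossovers. Comparing them with the parentals, only the f allele has switched, so f is the middle locus and the order is m – f – r.
Crossovers in the m–f interval produce the single-crossover classes m f+ r and m+ f r+ (192 + 183 = 375) plus the double crossovers (73).
RF(m–f) = (375 + 73) / 2539 = 448/2539 = 0.1764 → 17.6 cM.

17.6 cM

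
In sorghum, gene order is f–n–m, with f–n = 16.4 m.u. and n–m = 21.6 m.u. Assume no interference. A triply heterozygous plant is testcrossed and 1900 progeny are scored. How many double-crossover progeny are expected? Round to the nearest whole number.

Map distances give recombination frequencies of 0.164 and 0.216 for the two intervals.
With no interference, expected double-crossover frequency = 0.164 × 0.216 = 0.03542.
Expected number = 0.03542 × 1900 = 67.31 ≈ 67.

67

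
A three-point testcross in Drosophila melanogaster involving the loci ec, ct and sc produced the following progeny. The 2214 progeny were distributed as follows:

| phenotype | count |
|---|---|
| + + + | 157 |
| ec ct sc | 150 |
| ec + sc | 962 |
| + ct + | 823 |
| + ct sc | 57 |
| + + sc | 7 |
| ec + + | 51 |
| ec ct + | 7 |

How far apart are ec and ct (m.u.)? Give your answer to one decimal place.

14.5 m.u.

The two most frequent reciprocal classes, + ct + and ec + sc, are the parental types, so the F1 was + ct + / ec + sc.
The two rarest classes, ec ct + and + + sc, are the double crossovers. Comparing them with the parentals, only the ec allele has switched, so ec is the middle locus and the order is sc – ec – ct.
Crossovers in the ec–ct interval produce the single-crossover classes + + + and ec ct sc (157 + 150 = 307) plus the double crossovers (14).
RF(ec–ct) = (307 + 14) / 2214 = 321/2214 = 0.1450 → 14.5 m.u.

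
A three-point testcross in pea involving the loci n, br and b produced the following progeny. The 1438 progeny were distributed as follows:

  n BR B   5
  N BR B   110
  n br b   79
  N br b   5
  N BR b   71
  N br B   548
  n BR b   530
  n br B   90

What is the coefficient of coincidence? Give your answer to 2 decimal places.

0.42

The two most frequent reciprocal classes, N br B and n BR b, are the parental types, so the F1 was N br B / n BR b.
The two rarest classes, N br b and n BR B, are the double crossovers. Comparing them with the parentals, only the b allele has switched, so b is the middle locus and the order is n – b – br.
n–b: (161 + 10)/1438 = 0.1189; b–br: (189 + 10)/1438 = 0.1384.
Expected DCO frequency = 0.1189 × 0.1384 ≈ 0.01646; observed = 10/1438 ≈ 0.00695.
Coefficient of coincidence = 0.00695/0.01646 ≈ 0.42.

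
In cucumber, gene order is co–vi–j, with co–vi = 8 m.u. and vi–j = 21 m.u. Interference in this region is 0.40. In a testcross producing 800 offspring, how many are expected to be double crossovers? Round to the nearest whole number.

Map distances give recombination frequencies of 0.080 and 0.210 for the two intervals.
With interference 0.40 (so coincidence = 0.60), expected double-crossover frequency = 0.080 × 0.210 × 0.60 = 0.01008.
Expected number = 0.01008 × 800 = 8.06 ≈ 8.

8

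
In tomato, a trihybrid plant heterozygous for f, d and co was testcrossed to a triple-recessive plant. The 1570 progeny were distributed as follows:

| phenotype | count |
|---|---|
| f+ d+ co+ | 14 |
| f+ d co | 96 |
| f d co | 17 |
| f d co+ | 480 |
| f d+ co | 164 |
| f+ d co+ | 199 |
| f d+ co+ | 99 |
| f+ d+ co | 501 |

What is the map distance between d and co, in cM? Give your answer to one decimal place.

14.4 cM

The two most frequent reciprocal classes, f+ d+ co and f d co+, are the parental types, so the F1 was f+ d+ co / f d co+.
The two rarest classes, f+ d+ co+ and f d co, are the double crossovers. Comparing them with the parentals, only the co allele has switched, so co is the middle locus and the order is f – co – d.
Crossovers in the co–d interval produce the single-crossover classes f+ d co and f d+ co+ (96 + 99 = 195) plus the double crossovers (31).
RF(co–d) = (195 + 31) / 1570 = 226/1570 = 0.1439 → 14.4 cM.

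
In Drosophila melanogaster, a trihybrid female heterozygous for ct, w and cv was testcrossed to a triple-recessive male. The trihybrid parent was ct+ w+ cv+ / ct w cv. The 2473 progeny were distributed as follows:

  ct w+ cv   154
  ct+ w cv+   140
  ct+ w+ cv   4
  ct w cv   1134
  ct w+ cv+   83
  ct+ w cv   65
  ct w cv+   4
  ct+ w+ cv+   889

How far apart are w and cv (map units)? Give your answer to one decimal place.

The two rarest classes, ct+ w+ cv and ct w cv+, are the double crossovers. Comparing them with the parentals, only the cv allele has switched, so cv is the middle locus and the order is ct – cv – w.
Crossovers in the cv–w interval produce the single-crossover classes ct+ w cv+ and ct w+ cv (140 + 154 = 294) plus the double crossovers (8).
RF(cv–w) = (294 + 8) / 2473 = 302/2473 = 0.1221 → 12.2 map units.

12.2 map units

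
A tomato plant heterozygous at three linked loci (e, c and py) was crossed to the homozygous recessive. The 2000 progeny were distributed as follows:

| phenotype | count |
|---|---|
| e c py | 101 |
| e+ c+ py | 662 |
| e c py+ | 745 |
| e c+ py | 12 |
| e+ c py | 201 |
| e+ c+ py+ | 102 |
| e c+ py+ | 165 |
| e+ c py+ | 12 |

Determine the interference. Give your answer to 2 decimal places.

0.46

The two most frequent reciprocal classes, e+ c+ py and e c py+, are the parental types, so the F1 was e+ c+ py / e c py+.
The two rarest classes, e c+ py and e+ c py+, are the double crossovers. Comparing them with the parentals, only the e allele has switched, so e is the middle locus and the order is py – e – c.
py–e: (203 + 24)/2000 = 0.1135; e–c: (366 + 24)/2000 = 0.1950.
Expected DCO frequency = 0.1135 × 0.1950 ≈ 0.02213; observed = 24/2000 ≈ 0.01200.
Coefficient of coincidence = 0.01200/0.02213 ≈ 0.54; interference = 1 − 0.54 = 0.46.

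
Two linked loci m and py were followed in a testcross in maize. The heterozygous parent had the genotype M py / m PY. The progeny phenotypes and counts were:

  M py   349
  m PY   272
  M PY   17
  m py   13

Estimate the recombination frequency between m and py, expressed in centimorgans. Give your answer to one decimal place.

4.6 centimorgans

The recombinant classes are M PY and m py: 17 + 13 = 30.
Recombination frequency = 30/651 = 0.0461 ≈ 4.6%, i.e. 4.6 centimorgans.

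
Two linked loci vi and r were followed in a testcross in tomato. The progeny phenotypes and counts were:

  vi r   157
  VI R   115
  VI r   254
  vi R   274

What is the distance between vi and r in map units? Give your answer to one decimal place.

The two most frequent classes, VI r (254) and vi R (274), are the parental types, so the F1 was VI r / vi R.
The recombinant classes are VI R and vi r: 115 + 157 = 272.
Recombination frequency = 272/800 = 0.3400 ≈ 34.0%, i.e. 34.0 map units.

34.0 map units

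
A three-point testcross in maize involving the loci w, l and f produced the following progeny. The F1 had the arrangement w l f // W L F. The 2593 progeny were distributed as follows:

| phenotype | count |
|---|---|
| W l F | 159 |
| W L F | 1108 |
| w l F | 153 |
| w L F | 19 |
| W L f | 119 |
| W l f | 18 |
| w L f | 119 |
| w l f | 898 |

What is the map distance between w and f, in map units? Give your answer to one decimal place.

The two rarest classes, W l f and w L F, are the double crossovers. Comparing them with the parentals, only the w allele has switched, so w is the middle locus and the order is f – w – l.
Crossovers in the f–w interval produce the single-crossover classes w l F and W L f (153 + 119 = 272) plus the double crossovers (37).
RF(f–w) = (272 + 37) / 2593 = 309/2593 = 0.1192 → 11.9 map units.

11.9 map units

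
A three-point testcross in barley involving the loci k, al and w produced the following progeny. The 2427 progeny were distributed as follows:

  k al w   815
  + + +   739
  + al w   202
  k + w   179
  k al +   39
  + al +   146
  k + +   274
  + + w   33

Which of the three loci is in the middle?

w

The two most frequent reciprocal classes, + + + and k al w, are the parental types, so the F1 was + + + / k al w.
The two rarest classes, + + w and k al +, are the double crossovers. Comparing them with the parentals, only the w allele has switched, so w is the middle locus and the order is k – w – al.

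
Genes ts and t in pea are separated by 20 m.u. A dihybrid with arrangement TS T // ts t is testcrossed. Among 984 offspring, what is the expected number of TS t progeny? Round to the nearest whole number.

98

A map distance of 20 m.u. corresponds to a recombination frequency of 0.200.
The F1 is TS T / ts t, so TS t is a recombinant gamete class with expected frequency r/2 = 0.200/2 = 0.1000.
Expected number = 0.1000 × 984 = 98.40 ≈ 98.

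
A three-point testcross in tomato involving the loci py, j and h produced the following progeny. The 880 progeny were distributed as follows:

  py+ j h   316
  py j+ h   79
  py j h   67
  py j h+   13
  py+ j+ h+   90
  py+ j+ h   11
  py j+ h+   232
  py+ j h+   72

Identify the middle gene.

j

The two most frequent reciprocal classes, py+ j h and py j+ h+, are the parental types, so the F1 was py+ j h / py j+ h+.
The two rarest classes, py+ j+ h and py j h+, are the double crossovers. Comparing them with the parentals, only the j allele has switched, so j is the middle locus and the order is h – j – py.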